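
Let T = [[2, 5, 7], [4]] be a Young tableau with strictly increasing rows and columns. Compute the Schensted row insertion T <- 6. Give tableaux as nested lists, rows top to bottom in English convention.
In row 1, 6 replaces 7 (the leftmost entry greater than 6); 7 is bumped to row 2. 7 is appended to row 2. The new tableau is [[2, 5, 6], [4, 7]].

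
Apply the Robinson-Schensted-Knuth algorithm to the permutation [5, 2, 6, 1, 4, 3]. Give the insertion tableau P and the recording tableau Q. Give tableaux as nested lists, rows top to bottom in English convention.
P = [[1, 3], [2, 4], [5, 6]], Q = [[1, 3], [2, 5], [4, 6]]

Insert each entry of the permutation into P by Schensted row insertion, recording in Q the position of each new cell.

Insert 5: appended to row 1. P = [[5]], Q = [[1]].
Insert 2: 2 bumps 5 from row 1; 5 starts row 2. P = [[2], [5]], Q = [[1], [2]].
Insert 6: appended to row 1. P = [[2, 6], [5]], Q = [[1, 3], [2]].
Insert 1: 1 bumps 2 from row 1; 2 bumps 5 from row 2; 5 starts row 3. P = [[1, 6], [2], [5]], Q = [[1, 3], [2], [4]].
Insert 4: 4 bumps 6 from row 1; 6 appends to row 2. P = [[1, 4], [2, 6], [5]], Q = [[1, 3], [2, 5], [4]].
Insert 3: 3 bumps 4 from row 1; 4 bumps 6 from row 2; 6 appends to row 3. P = [[1, 3], [2, 4], [5, 6]], Q = [[1, 3], [2, 5], [4, 6]].

So P = [[1, 3], [2, 4], [5, 6]], Q = [[1, 3], [2, 5], [4, 6]].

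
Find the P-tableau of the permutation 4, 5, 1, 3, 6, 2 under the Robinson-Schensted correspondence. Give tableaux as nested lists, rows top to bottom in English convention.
P = [[1, 2, 6], [3, 5], [4]]

Insert 4: appended to row 1. P = [[4]].
Insert 5: appended to row 1. P = [[4, 5]].
Insert 1: 1 bumps 4 from row 1; 4 starts row 2. P = [[1, 5], [4]].
Insert 3: 3 bumps 5 from row 1; 5 appends to row 2. P = [[1, 3], [4, 5]].
Insert 6: appended to row 1. P = [[1, 3, 6], [4, 5]].
Insert 2: 2 bumps 3 from row 1; 3 bumps 4 from row 2; 4 starts row 3. P = [[1, 2, 6], [3, 5], [4]].

So P = [[1, 2, 6], [3, 5], [4]].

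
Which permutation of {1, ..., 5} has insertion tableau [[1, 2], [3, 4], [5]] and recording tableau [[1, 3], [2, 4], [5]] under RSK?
3 1 5 4 2

Reverse the RSK construction: for i from n down to 1, find the cell of Q containing i, remove the entry at that cell from P, and reverse-bump it up through P; the value ejected from row 1 is w(i).

Step i=5: Q has 5 at row 3, column 1; remove 5 from row 3 of P and reverse-bump: 5 enters row 2 and ejects 4; 4 enters row 1 and ejects 2. So w(5) = 2. P is now [[1, 4], [3, 5]].
Step i=4: Q has 4 at row 2, column 2; remove 5 from row 2 of P and reverse-bump: 5 enters row 1 and ejects 4. So w(4) = 4. P is now [[1, 5], [3]].
Step i=3: Q has 3 at row 1, column 2; remove that cell from P, ejecting 5. So w(3) = 5. P is now [[1], [3]].
Step i=2: Q has 2 at row 2, column 1; remove 3 from row 2 of P and reverse-bump: 3 enters row 1 and ejects 1. So w(2) = 1. P is now [[3]].
Step i=1: Q has 1 at row 1, column 1; remove that cell from P, ejecting 3. So w(1) = 3. P is now [].

So w = 3 1 5 4 2.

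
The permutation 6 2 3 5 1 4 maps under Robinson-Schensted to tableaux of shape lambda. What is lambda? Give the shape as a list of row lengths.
[3, 2, 1]

Row-insert each entry into an empty tableau.

After inserting 6: P = [[6]].
After inserting 2: P = [[2], [6]].
After inserting 3: P = [[2, 3], [6]].
After inserting 5: P = [[2, 3, 5], [6]].
After inserting 1: P = [[1, 3, 5], [2], [6]].
After inserting 4: P = [[1, 3, 4], [2, 5], [6]].

The final insertion tableau P = [[1, 3, 4], [2, 5], [6]] has shape [3, 2, 1].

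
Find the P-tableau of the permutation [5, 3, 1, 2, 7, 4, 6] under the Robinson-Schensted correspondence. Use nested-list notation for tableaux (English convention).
After inserting 5: P = [[5]].
After inserting 3: P = [[3], [5]].
After inserting 1: P = [[1], [3], [5]].
After inserting 2: P = [[1, 2], [3], [5]].
After inserting 7: P = [[1, 2, 7], [3], [5]].
After inserting 4: P = [[1, 2, 4], [3, 7], [5]].
After inserting 6: P = [[1, 2, 4, 6], [3, 7], [5]].

So P = [[1, 2, 4, 6], [3, 7], [5]].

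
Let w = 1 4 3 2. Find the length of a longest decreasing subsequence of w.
3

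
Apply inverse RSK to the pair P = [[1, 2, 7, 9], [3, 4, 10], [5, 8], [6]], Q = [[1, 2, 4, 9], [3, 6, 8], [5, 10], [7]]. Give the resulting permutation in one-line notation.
6 8 5 10 3 4 1 7 9 2

Reverse RSK: for i = n, n-1, ..., 1, locate i in Q, remove the corresponding corner cell from P, and reverse-bump its entry up through P; the value ejected from row 1 is w(i).

So w = 6 8 5 10 3 4 1 7 9 2.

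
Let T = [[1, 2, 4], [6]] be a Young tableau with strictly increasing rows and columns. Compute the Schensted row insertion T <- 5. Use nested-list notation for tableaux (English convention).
[[1, 2, 4, 5], [6]]

5 is larger than every entry of row 1, so it is appended to row 1. The new tableau is [[1, 2, 4, 5], [6]].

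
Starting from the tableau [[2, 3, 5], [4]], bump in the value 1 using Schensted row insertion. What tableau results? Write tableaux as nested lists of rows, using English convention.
[[1, 3, 5], [2], [4]]

In row 1, 1 replaces 2 (the leftmost entry greater than 1); 2 is bumped to row 2. In row 2, 2 replaces 4 (the leftmost entry greater than 2); 4 is bumped to row 3. 4 starts a new row 3. The new tableau is [[1, 3, 5], [2], [4]].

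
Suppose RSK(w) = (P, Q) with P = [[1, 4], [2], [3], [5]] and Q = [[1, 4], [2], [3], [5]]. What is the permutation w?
Reverse the RSK construction: for i from n down to 1, find the cell of Q containing i, remove the entry at that cell from P, and reverse-bump it up through P; the value ejected from row 1 is w(i).

Step i=5: Q has 5 at row 4, column 1; remove 5 from row 4 of P and reverse-bump: 5 enters row 3 and ejects 3; 3 enters row 2 and ejects 2; 2 enters row 1 and ejects 1. So w(5) = 1. P is now [[2, 4], [3], [5]].
Step i=4: Q has 4 at row 1, column 2; remove that cell from P, ejecting 4. So w(4) = 4. P is now [[2], [3], [5]].
Step i=3: Q has 3 at row 3, column 1; remove 5 from row 3 of P and reverse-bump: 5 enters row 2 and ejects 3; 3 enters row 1 and ejects 2. So w(3) = 2. P is now [[3], [5]].
Step i=2: Q has 2 at row 2, column 1; remove 5 from row 2 of P and reverse-bump: 5 enters row 1 and ejects 3. So w(2) = 3. P is now [[5]].
Step i=1: Q has 1 at row 1, column 1; remove that cell from P, ejecting 5. So w(1) = 5. P is now [].

So w = 5 3 2 4 1.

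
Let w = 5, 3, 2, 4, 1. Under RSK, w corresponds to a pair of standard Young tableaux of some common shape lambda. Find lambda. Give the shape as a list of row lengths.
[2, 1, 1, 1]

Row-insert each entry into an empty tableau.

After inserting 5: P = [[5]].
After inserting 3: P = [[3], [5]].
After inserting 2: P = [[2], [3], [5]].
After inserting 4: P = [[2, 4], [3], [5]].
After inserting 1: P = [[1, 4], [2], [3], [5]].

The final insertion tableau P = [[1, 4], [2], [3], [5]] has shape [2, 1, 1, 1].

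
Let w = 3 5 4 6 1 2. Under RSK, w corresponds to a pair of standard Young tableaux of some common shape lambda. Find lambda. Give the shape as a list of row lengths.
[3, 2, 1]

Row-insert each entry into an empty tableau.

After inserting 3: P = [[3]].
After inserting 5: P = [[3, 5]].
After inserting 4: P = [[3, 4], [5]].
After inserting 6: P = [[3, 4, 6], [5]].
After inserting 1: P = [[1, 4, 6], [3], [5]].
After inserting 2: P = [[1, 2, 6], [3, 4], [5]].

The final insertion tableau P = [[1, 2, 6], [3, 4], [5]] has shape [3, 2, 1].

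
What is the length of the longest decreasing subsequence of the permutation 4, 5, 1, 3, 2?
3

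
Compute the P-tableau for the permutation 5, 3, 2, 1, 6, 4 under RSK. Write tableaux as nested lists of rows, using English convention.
P = [[1, 4], [2, 6], [3], [5]]

Insert 5: appended to row 1. P = [[5]].
Insert 3: 3 bumps 5 from row 1; 5 starts row 2. P = [[3], [5]].
Insert 2: 2 bumps 3 from row 1; 3 bumps 5 from row 2; 5 starts row 3. P = [[2], [3], [5]].
Insert 1: 1 bumps 2 from row 1; 2 bumps 3 from row 2; 3 bumps 5 from row 3; 5 starts row 4. P = [[1], [2], [3], [5]].
Insert 6: appended to row 1. P = [[1, 6], [2], [3], [5]].
Insert 4: 4 bumps 6 from row 1; 6 appends to row 2. P = [[1, 4], [2, 6], [3], [5]].

So P = [[1, 4], [2, 6], [3], [5]].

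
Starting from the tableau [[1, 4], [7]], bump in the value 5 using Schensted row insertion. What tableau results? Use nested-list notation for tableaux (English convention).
5 is larger than every entry of row 1, so it is appended to row 1. The new tableau is [[1, 4, 5], [7]].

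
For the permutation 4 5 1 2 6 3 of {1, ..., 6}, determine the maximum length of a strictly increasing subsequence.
3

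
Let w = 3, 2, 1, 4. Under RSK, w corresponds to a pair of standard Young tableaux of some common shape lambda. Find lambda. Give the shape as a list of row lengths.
[2, 1, 1]

Row-insert each entry into an empty tableau.

After inserting 3: P = [[3]].
After inserting 2: P = [[2], [3]].
After inserting 1: P = [[1], [2], [3]].
After inserting 4: P = [[1, 4], [2], [3]].

The final insertion tableau P = [[1, 4], [2], [3]] has shape [2, 1, 1].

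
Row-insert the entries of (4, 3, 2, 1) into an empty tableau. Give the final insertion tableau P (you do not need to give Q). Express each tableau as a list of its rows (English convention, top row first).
After inserting 4: P = [[4]].
After inserting 3: P = [[3], [4]].
After inserting 2: P = [[2], [3], [4]].
After inserting 1: P = [[1], [2], [3], [4]].

So P = [[1], [2], [3], [4]].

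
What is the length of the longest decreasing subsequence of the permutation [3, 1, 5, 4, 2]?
3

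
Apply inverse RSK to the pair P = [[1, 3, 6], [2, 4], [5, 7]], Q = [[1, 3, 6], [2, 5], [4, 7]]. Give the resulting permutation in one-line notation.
Reverse the RSK construction: for i from n down to 1, find the cell of Q containing i, remove the entry at that cell from P, and reverse-bump it up through P; the value ejected from row 1 is w(i).

Step i=7: Q has 7 at row 3, column 2; remove 7 from row 3 of P and reverse-bump: 7 enters row 2 and ejects 4; 4 enters row 1 and ejects 3. So w(7) = 3. P is now [[1, 4, 6], [2, 7], [5]].
Step i=6: Q has 6 at row 1, column 3; remove that cell from P, ejecting 6. So w(6) = 6. P is now [[1, 4], [2, 7], [5]].
Step i=5: Q has 5 at row 2, column 2; remove 7 from row 2 of P and reverse-bump: 7 enters row 1 and ejects 4. So w(5) = 4. P is now [[1, 7], [2], [5]].
Step i=4: Q has 4 at row 3, column 1; remove 5 from row 3 of P and reverse-bump: 5 enters row 2 and ejects 2; 2 enters row 1 and ejects 1. So w(4) = 1. P is now [[2, 7], [5]].
Step i=3: Q has 3 at row 1, column 2; remove that cell from P, ejecting 7. So w(3) = 7. P is now [[2], [5]].
Step i=2: Q has 2 at row 2, column 1; remove 5 from row 2 of P and reverse-bump: 5 enters row 1 and ejects 2. So w(2) = 2. P is now [[5]].
Step i=1: Q has 1 at row 1, column 1; remove that cell from P, ejecting 5. So w(1) = 5. P is now [].

So w = 5 2 7 1 4 6 3.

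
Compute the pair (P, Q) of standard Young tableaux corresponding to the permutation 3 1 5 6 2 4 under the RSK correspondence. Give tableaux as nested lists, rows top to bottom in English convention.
P = [[1, 2, 4], [3, 5, 6]], Q = [[1, 3, 4], [2, 5, 6]]

Insert each entry of the permutation into P by Schensted row insertion, recording in Q the position of each new cell.

Insert 3: appended to row 1. P = [[3]].
Insert 1: 1 bumps 3 from row 1; 3 starts row 2. P = [[1], [3]].
Insert 5: appended to row 1. P = [[1, 5], [3]].
Insert 6: appended to row 1. P = [[1, 5, 6], [3]].
Insert 2: 2 bumps 5 from row 1; 5 appends to row 2. P = [[1, 2, 6], [3, 5]].
Insert 4: 4 bumps 6 from row 1; 6 appends to row 2. P = [[1, 2, 4], [3, 5, 6]].

So P = [[1, 2, 4], [3, 5, 6]], Q = [[1, 3, 4], [2, 5, 6]].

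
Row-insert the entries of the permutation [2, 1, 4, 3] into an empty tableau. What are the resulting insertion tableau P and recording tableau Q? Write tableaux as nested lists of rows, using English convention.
Insert each entry of the permutation into P by Schensted row insertion, recording in Q the position of each new cell.

Insert 2: appended to row 1. P = [[2]], Q = [[1]].
Insert 1: 1 bumps 2 from row 1; 2 starts row 2. P = [[1], [2]], Q = [[1], [2]].
Insert 4: appended to row 1. P = [[1, 4], [2]], Q = [[1, 3], [2]].
Insert 3: 3 bumps 4 from row 1; 4 appends to row 2. P = [[1, 3], [2, 4]], Q = [[1, 3], [2, 4]].

So P = [[1, 3], [2, 4]], Q = [[1, 3], [2, 4]].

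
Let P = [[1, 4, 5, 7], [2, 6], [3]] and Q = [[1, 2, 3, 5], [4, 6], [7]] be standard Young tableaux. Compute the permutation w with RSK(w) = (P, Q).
Reverse the RSK construction: for i from n down to 1, find the cell of Q containing i, remove the entry at that cell from P, and reverse-bump it up through P; the value ejected from row 1 is w(i).

Step i=7: Q has 7 at row 3, column 1; remove 3 from row 3 of P and reverse-bump: 3 enters row 2 and ejects 2; 2 enters row 1 and ejects 1. So w(7) = 1. P is now [[2, 4, 5, 7], [3, 6]].
Step i=6: Q has 6 at row 2, column 2; remove 6 from row 2 of P and reverse-bump: 6 enters row 1 and ejects 5. So w(6) = 5. P is now [[2, 4, 6, 7], [3]].
Step i=5: Q has 5 at row 1, column 4; remove that cell from P, ejecting 7. So w(5) = 7. P is now [[2, 4, 6], [3]].
Step i=4: Q has 4 at row 2, column 1; remove 3 from row 2 of P and reverse-bump: 3 enters row 1 and ejects 2. So w(4) = 2. P is now [[3, 4, 6]].
Step i=3: Q has 3 at row 1, column 3; remove that cell from P, ejecting 6. So w(3) = 6. P is now [[3, 4]].
Step i=2: Q has 2 at row 1, column 2; remove that cell from P, ejecting 4. So w(2) = 4. P is now [[3]].
Step i=1: Q has 1 at row 1, column 1; remove that cell from P, ejecting 3. So w(1) = 3. P is now [].

So w = 3 4 6 2 7 5 1.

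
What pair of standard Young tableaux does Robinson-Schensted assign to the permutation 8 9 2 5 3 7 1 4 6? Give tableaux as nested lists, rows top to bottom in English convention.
P = [[1, 3, 4, 6], [2, 7], [5, 9], [8]], Q = [[1, 2, 6, 9], [3, 4], [5, 8], [7]]

Insert each entry of the permutation into P by Schensted row insertion, recording in Q the position of each new cell.

Insert 8: appended to row 1. P = [[8]], Q = [[1]].
Insert 9: appended to row 1. P = [[8, 9]], Q = [[1, 2]].
Insert 2: 2 bumps 8 from row 1; 8 starts row 2. P = [[2, 9], [8]], Q = [[1, 2], [3]].
Insert 5: 5 bumps 9 from row 1; 9 appends to row 2. P = [[2, 5], [8, 9]], Q = [[1, 2], [3, 4]].
Insert 3: 3 bumps 5 from row 1; 5 bumps 8 from row 2; 8 starts row 3. P = [[2, 3], [5, 9], [8]], Q = [[1, 2], [3, 4], [5]].
Insert 7: appended to row 1. P = [[2, 3, 7], [5, 9], [8]], Q = [[1, 2, 6], [3, 4], [5]].
Insert 1: 1 bumps 2 from row 1; 2 bumps 5 from row 2; 5 bumps 8 from row 3; 8 starts row 4. P = [[1, 3, 7], [2, 9], [5], [8]], Q = [[1, 2, 6], [3, 4], [5], [7]].
Insert 4: 4 bumps 7 from row 1; 7 bumps 9 from row 2; 9 appends to row 3. P = [[1, 3, 4], [2, 7], [5, 9], [8]], Q = [[1, 2, 6], [3, 4], [5, 8], [7]].
Insert 6: appended to row 1. P = [[1, 3, 4, 6], [2, 7], [5, 9], [8]], Q = [[1, 2, 6, 9], [3, 4], [5, 8], [7]].

So P = [[1, 3, 4, 6], [2, 7], [5, 9], [8]], Q = [[1, 2, 6, 9], [3, 4], [5, 8], [7]].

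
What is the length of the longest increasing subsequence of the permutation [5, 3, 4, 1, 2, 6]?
3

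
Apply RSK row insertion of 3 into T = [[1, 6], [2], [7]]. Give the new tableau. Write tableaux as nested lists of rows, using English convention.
In row 1, 3 replaces 6 (the leftmost entry greater than 3); 6 is bumped to row 2. 6 is appended to row 2. The new tableau is [[1, 3], [2, 6], [7]].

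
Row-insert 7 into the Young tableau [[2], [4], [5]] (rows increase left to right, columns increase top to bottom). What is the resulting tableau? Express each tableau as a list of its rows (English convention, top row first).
7 is larger than every entry of row 1, so it is appended to row 1. The new tableau is [[2, 7], [4], [5]].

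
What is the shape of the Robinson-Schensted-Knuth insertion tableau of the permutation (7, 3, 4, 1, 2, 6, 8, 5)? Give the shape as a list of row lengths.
[4, 3, 1]

Row-insert each entry into an empty tableau.

After inserting 7: P = [[7]].
After inserting 3: P = [[3], [7]].
After inserting 4: P = [[3, 4], [7]].
After inserting 1: P = [[1, 4], [3], [7]].
After inserting 2: P = [[1, 2], [3, 4], [7]].
After inserting 6: P = [[1, 2, 6], [3, 4], [7]].
After inserting 8: P = [[1, 2, 6, 8], [3, 4], [7]].
After inserting 5: P = [[1, 2, 5, 8], [3, 4, 6], [7]].

The final insertion tableau P = [[1, 2, 5, 8], [3, 4, 6], [7]] has shape [4, 3, 1].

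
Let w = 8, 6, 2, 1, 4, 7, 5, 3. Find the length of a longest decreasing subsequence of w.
4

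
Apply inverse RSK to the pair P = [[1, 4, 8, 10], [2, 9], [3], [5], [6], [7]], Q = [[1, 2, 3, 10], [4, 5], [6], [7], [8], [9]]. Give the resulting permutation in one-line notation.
Reverse the RSK construction: for i from n down to 1, find the cell of Q containing i, remove the entry at that cell from P, and reverse-bump it up through P; the value ejected from row 1 is w(i).

Step i=10: Q has 10 at row 1, column 4; remove that cell from P, ejecting 10. So w(10) = 10. P is now [[1, 4, 8], [2, 9], [3], [5], [6], [7]].
Step i=9: Q has 9 at row 6, column 1; remove 7 from row 6 of P and reverse-bump: 7 enters row 5 and ejects 6; 6 enters row 4 and ejects 5; 5 enters row 3 and ejects 3; 3 enters row 2 and ejects 2; 2 enters row 1 and ejects 1. So w(9) = 1. P is now [[2, 4, 8], [3, 9], [5], [6], [7]].
Step i=8: Q has 8 at row 5, column 1; remove 7 from row 5 of P and reverse-bump: 7 enters row 4 and ejects 6; 6 enters row 3 and ejects 5; 5 enters row 2 and ejects 3; 3 enters row 1 and ejects 2. So w(8) = 2. P is now [[3, 4, 8], [5, 9], [6], [7]].
Step i=7: Q has 7 at row 4, column 1; remove 7 from row 4 of P and reverse-bump: 7 enters row 3 and ejects 6; 6 enters row 2 and ejects 5; 5 enters row 1 and ejects 4. So w(7) = 4. P is now [[3, 5, 8], [6, 9], [7]].
Step i=6: Q has 6 at row 3, column 1; remove 7 from row 3 of P and reverse-bump: 7 enters row 2 and ejects 6; 6 enters row 1 and ejects 5. So w(6) = 5. P is now [[3, 6, 8], [7, 9]].
Step i=5: Q has 5 at row 2, column 2; remove 9 from row 2 of P and reverse-bump: 9 enters row 1 and ejects 8. So w(5) = 8. P is now [[3, 6, 9], [7]].
Step i=4: Q has 4 at row 2, column 1; remove 7 from row 2 of P and reverse-bump: 7 enters row 1 and ejects 6. So w(4) = 6. P is now [[3, 7, 9]].
Step i=3: Q has 3 at row 1, column 3; remove that cell from P, ejecting 9. So w(3) = 9. P is now [[3, 7]].
Step i=2: Q has 2 at row 1, column 2; remove that cell from P, ejecting 7. So w(2) = 7. P is now [[3]].
Step i=1: Q has 1 at row 1, column 1; remove that cell from P, ejecting 3. So w(1) = 3. P is now [].

So w = 3 7 9 6 8 5 4 2 1 10.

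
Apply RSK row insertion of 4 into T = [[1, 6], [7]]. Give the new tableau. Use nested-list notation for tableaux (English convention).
In row 1, 4 replaces 6 (the leftmost entry greater than 4); 6 is bumped to row 2. In row 2, 6 replaces 7 (the leftmost entry greater than 6); 7 is bumped to row 3. 7 starts a new row 3. The new tableau is [[1, 4], [6], [7]].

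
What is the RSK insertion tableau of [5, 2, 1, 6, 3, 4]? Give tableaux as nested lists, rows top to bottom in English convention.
Insert 5: appended to row 1. P = [[5]].
Insert 2: 2 bumps 5 from row 1; 5 starts row 2. P = [[2], [5]].
Insert 1: 1 bumps 2 from row 1; 2 bumps 5 from row 2; 5 starts row 3. P = [[1], [2], [5]].
Insert 6: appended to row 1. P = [[1, 6], [2], [5]].
Insert 3: 3 bumps 6 from row 1; 6 appends to row 2. P = [[1, 3], [2, 6], [5]].
Insert 4: appended to row 1. P = [[1, 3, 4], [2, 6], [5]].

So P = [[1, 3, 4], [2, 6], [5]].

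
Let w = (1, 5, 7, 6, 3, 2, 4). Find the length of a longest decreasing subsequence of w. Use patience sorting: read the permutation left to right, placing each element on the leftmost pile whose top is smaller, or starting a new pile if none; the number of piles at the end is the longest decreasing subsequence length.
4

1: new pile. tops = [1]
5: onto pile 1 (replacing 1). tops = [5]
7: onto pile 1 (replacing 5). tops = [7]
6: new pile. tops = [7, 6]
3: new pile. tops = [7, 6, 3]
2: new pile. tops = [7, 6, 3, 2]
4: onto pile 3 (replacing 3). tops = [7, 6, 4, 2]

4 piles, so the longest decreasing subsequence has length 4.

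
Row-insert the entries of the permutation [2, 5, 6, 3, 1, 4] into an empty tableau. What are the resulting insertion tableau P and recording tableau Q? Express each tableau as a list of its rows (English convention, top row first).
P = [[1, 3, 4], [2, 6], [5]], Q = [[1, 2, 3], [4, 6], [5]]

Insert each entry of the permutation into P by Schensted row insertion, recording in Q the position of each new cell.

Insert 2: appended to row 1. P = [[2]].
Insert 5: appended to row 1. P = [[2, 5]].
Insert 6: appended to row 1. P = [[2, 5, 6]].
Insert 3: 3 bumps 5 from row 1; 5 starts row 2. P = [[2, 3, 6], [5]].
Insert 1: 1 bumps 2 from row 1; 2 bumps 5 from row 2; 5 starts row 3. P = [[1, 3, 6], [2], [5]].
Insert 4: 4 bumps 6 from row 1; 6 appends to row 2. P = [[1, 3, 4], [2, 6], [5]].

So P = [[1, 3, 4], [2, 6], [5]], Q = [[1, 2, 3], [4, 6], [5]].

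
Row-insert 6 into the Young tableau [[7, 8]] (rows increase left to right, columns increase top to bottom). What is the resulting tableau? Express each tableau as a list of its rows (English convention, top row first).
In row 1, 6 replaces 7 (the leftmost entry greater than 6); 7 is bumped to row 2. 7 starts a new row 2. The new tableau is [[6, 8], [7]].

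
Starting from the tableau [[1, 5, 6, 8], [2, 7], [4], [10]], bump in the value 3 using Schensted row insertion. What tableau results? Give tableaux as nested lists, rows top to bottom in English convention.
[[1, 3, 6, 8], [2, 5], [4, 7], [10]]

In row 1, 3 replaces 5 (the leftmost entry greater than 3); 5 is bumped to row 2. In row 2, 5 replaces 7 (the leftmost entry greater than 5); 7 is bumped to row 3. 7 is appended to row 3. The new tableau is [[1, 3, 6, 8], [2, 5], [4, 7], [10]].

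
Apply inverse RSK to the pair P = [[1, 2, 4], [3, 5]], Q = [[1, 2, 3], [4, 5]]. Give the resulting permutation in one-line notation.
Reverse the RSK construction: for i from n down to 1, find the cell of Q containing i, remove the entry at that cell from P, and reverse-bump it up through P; the value ejected from row 1 is w(i).

Step i=5: Q has 5 at row 2, column 2; remove 5 from row 2 of P and reverse-bump: 5 enters row 1 and ejects 4. So w(5) = 4. P is now [[1, 2, 5], [3]].
Step i=4: Q has 4 at row 2, column 1; remove 3 from row 2 of P and reverse-bump: 3 enters row 1 and ejects 2. So w(4) = 2. P is now [[1, 3, 5]].
Step i=3: Q has 3 at row 1, column 3; remove that cell from P, ejecting 5. So w(3) = 5. P is now [[1, 3]].
Step i=2: Q has 2 at row 1, column 2; remove that cell from P, ejecting 3. So w(2) = 3. P is now [[1]].
Step i=1: Q has 1 at row 1, column 1; remove that cell from P, ejecting 1. So w(1) = 1. P is now [].

So w = 1 3 5 2 4.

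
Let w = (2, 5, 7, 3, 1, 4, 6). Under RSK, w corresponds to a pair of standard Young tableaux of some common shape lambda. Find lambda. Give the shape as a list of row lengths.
[4, 2, 1]

Row-insert each entry into an empty tableau.

After inserting 2: P = [[2]].
After inserting 5: P = [[2, 5]].
After inserting 7: P = [[2, 5, 7]].
After inserting 3: P = [[2, 3, 7], [5]].
After inserting 1: P = [[1, 3, 7], [2], [5]].
After inserting 4: P = [[1, 3, 4], [2, 7], [5]].
After inserting 6: P = [[1, 3, 4, 6], [2, 7], [5]].

The final insertion tableau P = [[1, 3, 4, 6], [2, 7], [5]] has shape [4, 2, 1].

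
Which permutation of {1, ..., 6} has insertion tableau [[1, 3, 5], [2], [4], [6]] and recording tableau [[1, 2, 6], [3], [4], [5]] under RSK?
Reverse RSK: for i = n, n-1, ..., 1, locate i in Q, remove the corresponding corner cell from P, and reverse-bump its entry up through P; the value ejected from row 1 is w(i).

So w = 2 6 4 3 1 5.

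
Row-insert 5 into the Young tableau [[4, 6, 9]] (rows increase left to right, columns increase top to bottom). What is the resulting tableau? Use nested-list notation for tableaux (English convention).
In row 1, 5 replaces 6 (the leftmost entry greater than 5); 6 is bumped to row 2. 6 starts a new row 2. The new tableau is [[4, 5, 9], [6]].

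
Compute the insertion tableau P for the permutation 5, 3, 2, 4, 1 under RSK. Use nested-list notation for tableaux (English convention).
Insert 5: appended to row 1. P = [[5]].
Insert 3: 3 bumps 5 from row 1; 5 starts row 2. P = [[3], [5]].
Insert 2: 2 bumps 3 from row 1; 3 bumps 5 from row 2; 5 starts row 3. P = [[2], [3], [5]].
Insert 4: appended to row 1. P = [[2, 4], [3], [5]].
Insert 1: 1 bumps 2 from row 1; 2 bumps 3 from row 2; 3 bumps 5 from row 3; 5 starts row 4. P = [[1, 4], [2], [3], [5]].

So P = [[1, 4], [2], [3], [5]].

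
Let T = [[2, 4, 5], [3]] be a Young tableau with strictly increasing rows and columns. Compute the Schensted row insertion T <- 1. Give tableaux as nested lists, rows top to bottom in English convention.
In row 1, 1 replaces 2 (the leftmost entry greater than 1); 2 is bumped to row 2. In row 2, 2 replaces 3 (the leftmost entry greater than 2); 3 is bumped to row 3. 3 starts a new row 3. The new tableau is [[1, 4, 5], [2], [3]].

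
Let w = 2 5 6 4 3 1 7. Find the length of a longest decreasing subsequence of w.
4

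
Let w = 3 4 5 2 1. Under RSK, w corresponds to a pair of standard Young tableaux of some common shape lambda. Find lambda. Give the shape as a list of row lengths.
Row-insert each entry into an empty tableau.

After inserting 3: P = [[3]].
After inserting 4: P = [[3, 4]].
After inserting 5: P = [[3, 4, 5]].
After inserting 2: P = [[2, 4, 5], [3]].
After inserting 1: P = [[1, 4, 5], [2], [3]].

The final insertion tableau P = [[1, 4, 5], [2], [3]] has shape [3, 1, 1].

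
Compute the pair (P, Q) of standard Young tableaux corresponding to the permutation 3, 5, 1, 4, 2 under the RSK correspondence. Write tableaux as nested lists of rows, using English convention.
P = [[1, 2], [3, 4], [5]], Q = [[1, 2], [3, 4], [5]]

Insert each entry of the permutation into P by Schensted row insertion, recording in Q the position of each new cell.

After inserting 3: P = [[3]].
After inserting 5: P = [[3, 5]].
After inserting 1: P = [[1, 5], [3]].
After inserting 4: P = [[1, 4], [3, 5]].
After inserting 2: P = [[1, 2], [3, 4], [5]].

So P = [[1, 2], [3, 4], [5]], Q = [[1, 2], [3, 4], [5]].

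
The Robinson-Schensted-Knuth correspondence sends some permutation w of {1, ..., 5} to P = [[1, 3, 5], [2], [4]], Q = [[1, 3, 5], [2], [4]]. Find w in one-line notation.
4 2 3 1 5

Reverse the RSK construction: for i from n down to 1, find the cell of Q containing i, remove the entry at that cell from P, and reverse-bump it up through P; the value ejected from row 1 is w(i).

Step i=5: Q has 5 at row 1, column 3; remove that cell from P, ejecting 5. So w(5) = 5. P is now [[1, 3], [2], [4]].
Step i=4: Q has 4 at row 3, column 1; remove 4 from row 3 of P and reverse-bump: 4 enters row 2 and ejects 2; 2 enters row 1 and ejects 1. So w(4) = 1. P is now [[2, 3], [4]].
Step i=3: Q has 3 at row 1, column 2; remove that cell from P, ejecting 3. So w(3) = 3. P is now [[2], [4]].
Step i=2: Q has 2 at row 2, column 1; remove 4 from row 2 of P and reverse-bump: 4 enters row 1 and ejects 2. So w(2) = 2. P is now [[4]].
Step i=1: Q has 1 at row 1, column 1; remove that cell from P, ejecting 4. So w(1) = 4. P is now [].

So w = 4 2 3 1 5.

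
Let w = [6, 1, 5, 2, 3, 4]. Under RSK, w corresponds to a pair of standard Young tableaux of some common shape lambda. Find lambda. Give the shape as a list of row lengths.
Row-insert each entry into an empty tableau.

After inserting 6: P = [[6]].
After inserting 1: P = [[1], [6]].
After inserting 5: P = [[1, 5], [6]].
After inserting 2: P = [[1, 2], [5], [6]].
After inserting 3: P = [[1, 2, 3], [5], [6]].
After inserting 4: P = [[1, 2, 3, 4], [5], [6]].

The final insertion tableau P = [[1, 2, 3, 4], [5], [6]] has shape [4, 1, 1].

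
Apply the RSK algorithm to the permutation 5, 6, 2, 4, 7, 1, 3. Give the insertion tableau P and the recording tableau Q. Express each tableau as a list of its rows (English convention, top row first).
P = [[1, 3, 7], [2, 4], [5, 6]], Q = [[1, 2, 5], [3, 4], [6, 7]]

Insert each entry of the permutation into P by Schensted row insertion, recording in Q the position of each new cell.

Insert 5: appended to row 1. P = [[5]], Q = [[1]].
Insert 6: appended to row 1. P = [[5, 6]], Q = [[1, 2]].
Insert 2: 2 bumps 5 from row 1; 5 starts row 2. P = [[2, 6], [5]], Q = [[1, 2], [3]].
Insert 4: 4 bumps 6 from row 1; 6 appends to row 2. P = [[2, 4], [5, 6]], Q = [[1, 2], [3, 4]].
Insert 7: appended to row 1. P = [[2, 4, 7], [5, 6]], Q = [[1, 2, 5], [3, 4]].
Insert 1: 1 bumps 2 from row 1; 2 bumps 5 from row 2; 5 starts row 3. P = [[1, 4, 7], [2, 6], [5]], Q = [[1, 2, 5], [3, 4], [6]].
Insert 3: 3 bumps 4 from row 1; 4 bumps 6 from row 2; 6 appends to row 3. P = [[1, 3, 7], [2, 4], [5, 6]], Q = [[1, 2, 5], [3, 4], [6, 7]].

So P = [[1, 3, 7], [2, 4], [5, 6]], Q = [[1, 2, 5], [3, 4], [6, 7]].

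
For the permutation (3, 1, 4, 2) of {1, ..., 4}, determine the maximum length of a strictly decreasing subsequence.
2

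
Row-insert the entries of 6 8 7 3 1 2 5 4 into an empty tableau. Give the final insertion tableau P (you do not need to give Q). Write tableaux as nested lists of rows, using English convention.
P = [[1, 2, 4], [3, 5], [6, 7], [8]]

After inserting 6: P = [[6]].
After inserting 8: P = [[6, 8]].
After inserting 7: P = [[6, 7], [8]].
After inserting 3: P = [[3, 7], [6], [8]].
After inserting 1: P = [[1, 7], [3], [6], [8]].
After inserting 2: P = [[1, 2], [3, 7], [6], [8]].
After inserting 5: P = [[1, 2, 5], [3, 7], [6], [8]].
After inserting 4: P = [[1, 2, 4], [3, 5], [6, 7], [8]].

So P = [[1, 2, 4], [3, 5], [6, 7], [8]].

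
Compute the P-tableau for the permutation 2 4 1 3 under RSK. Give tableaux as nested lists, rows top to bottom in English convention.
P = [[1, 3], [2, 4]]

Insert 2: appended to row 1. P = [[2]].
Insert 4: appended to row 1. P = [[2, 4]].
Insert 1: 1 bumps 2 from row 1; 2 starts row 2. P = [[1, 4], [2]].
Insert 3: 3 bumps 4 from row 1; 4 appends to row 2. P = [[1, 3], [2, 4]].

So P = [[1, 3], [2, 4]].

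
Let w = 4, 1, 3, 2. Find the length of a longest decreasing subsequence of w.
3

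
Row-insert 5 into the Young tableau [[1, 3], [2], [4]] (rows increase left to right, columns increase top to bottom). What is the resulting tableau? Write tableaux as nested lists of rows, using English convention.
[[1, 3, 5], [2], [4]]

5 is larger than every entry of row 1, so it is appended to row 1. The new tableau is [[1, 3, 5], [2], [4]].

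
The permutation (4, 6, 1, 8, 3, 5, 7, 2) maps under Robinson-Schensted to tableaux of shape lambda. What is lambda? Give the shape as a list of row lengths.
[4, 3, 1]

Row-insert each entry into an empty tableau.

After inserting 4: P = [[4]].
After inserting 6: P = [[4, 6]].
After inserting 1: P = [[1, 6], [4]].
After inserting 8: P = [[1, 6, 8], [4]].
After inserting 3: P = [[1, 3, 8], [4, 6]].
After inserting 5: P = [[1, 3, 5], [4, 6, 8]].
After inserting 7: P = [[1, 3, 5, 7], [4, 6, 8]].
After inserting 2: P = [[1, 2, 5, 7], [3, 6, 8], [4]].

The final insertion tableau P = [[1, 2, 5, 7], [3, 6, 8], [4]] has shape [4, 3, 1].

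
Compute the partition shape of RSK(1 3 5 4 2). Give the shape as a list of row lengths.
[3, 1, 1]

Row-insert each entry into an empty tableau.

After inserting 1: P = [[1]].
After inserting 3: P = [[1, 3]].
After inserting 5: P = [[1, 3, 5]].
After inserting 4: P = [[1, 3, 4], [5]].
After inserting 2: P = [[1, 2, 4], [3], [5]].

The final insertion tableau P = [[1, 2, 4], [3], [5]] has shape [3, 1, 1].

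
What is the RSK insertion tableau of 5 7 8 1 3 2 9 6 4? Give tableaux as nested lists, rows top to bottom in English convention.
P = [[1, 2, 4, 9], [3, 6, 8], [5, 7]]

Insert 5: appended to row 1. P = [[5]].
Insert 7: appended to row 1. P = [[5, 7]].
Insert 8: appended to row 1. P = [[5, 7, 8]].
Insert 1: 1 bumps 5 from row 1; 5 starts row 2. P = [[1, 7, 8], [5]].
Insert 3: 3 bumps 7 from row 1; 7 appends to row 2. P = [[1, 3, 8], [5, 7]].
Insert 2: 2 bumps 3 from row 1; 3 bumps 5 from row 2; 5 starts row 3. P = [[1, 2, 8], [3, 7], [5]].
Insert 9: appended to row 1. P = [[1, 2, 8, 9], [3, 7], [5]].
Insert 6: 6 bumps 8 from row 1; 8 appends to row 2. P = [[1, 2, 6, 9], [3, 7, 8], [5]].
Insert 4: 4 bumps 6 from row 1; 6 bumps 7 from row 2; 7 appends to row 3. P = [[1, 2, 4, 9], [3, 6, 8], [5, 7]].

So P = [[1, 2, 4, 9], [3, 6, 8], [5, 7]].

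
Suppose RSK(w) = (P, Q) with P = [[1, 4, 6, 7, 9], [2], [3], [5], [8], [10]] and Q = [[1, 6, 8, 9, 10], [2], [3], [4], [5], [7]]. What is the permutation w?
Reverse the RSK construction: for i from n down to 1, find the cell of Q containing i, remove the entry at that cell from P, and reverse-bump it up through P; the value ejected from row 1 is w(i).

Step i=10: Q has 10 at row 1, column 5; remove that cell from P, ejecting 9. So w(10) = 9. P is now [[1, 4, 6, 7], [2], [3], [5], [8], [10]].
Step i=9: Q has 9 at row 1, column 4; remove that cell from P, ejecting 7. So w(9) = 7. P is now [[1, 4, 6], [2], [3], [5], [8], [10]].
Step i=8: Q has 8 at row 1, column 3; remove that cell from P, ejecting 6. So w(8) = 6. P is now [[1, 4], [2], [3], [5], [8], [10]].
Step i=7: Q has 7 at row 6, column 1; remove 10 from row 6 of P and reverse-bump: 10 enters row 5 and ejects 8; 8 enters row 4 and ejects 5; 5 enters row 3 and ejects 3; 3 enters row 2 and ejects 2; 2 enters row 1 and ejects 1. So w(7) = 1. P is now [[2, 4], [3], [5], [8], [10]].
Step i=6: Q has 6 at row 1, column 2; remove that cell from P, ejecting 4. So w(6) = 4. P is now [[2], [3], [5], [8], [10]].
Step i=5: Q has 5 at row 5, column 1; remove 10 from row 5 of P and reverse-bump: 10 enters row 4 and ejects 8; 8 enters row 3 and ejects 5; 5 enters row 2 and ejects 3; 3 enters row 1 and ejects 2. So w(5) = 2. P is now [[3], [5], [8], [10]].
Step i=4: Q has 4 at row 4, column 1; remove 10 from row 4 of P and reverse-bump: 10 enters row 3 and ejects 8; 8 enters row 2 and ejects 5; 5 enters row 1 and ejects 3. So w(4) = 3. P is now [[5], [8], [10]].
Step i=3: Q has 3 at row 3, column 1; remove 10 from row 3 of P and reverse-bump: 10 enters row 2 and ejects 8; 8 enters row 1 and ejects 5. So w(3) = 5. P is now [[8], [10]].
Step i=2: Q has 2 at row 2, column 1; remove 10 from row 2 of P and reverse-bump: 10 enters row 1 and ejects 8. So w(2) = 8. P is now [[10]].
Step i=1: Q has 1 at row 1, column 1; remove that cell from P, ejecting 10. So w(1) = 10. P is now [].

So w = 10 8 5 3 2 4 1 6 7 9.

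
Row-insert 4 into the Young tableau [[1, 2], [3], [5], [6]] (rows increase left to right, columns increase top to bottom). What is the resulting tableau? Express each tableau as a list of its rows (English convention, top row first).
4 is larger than every entry of row 1, so it is appended to row 1. The new tableau is [[1, 2, 4], [3], [5], [6]].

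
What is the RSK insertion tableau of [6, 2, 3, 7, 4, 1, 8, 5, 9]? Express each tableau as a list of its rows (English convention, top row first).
P = [[1, 3, 4, 5, 9], [2, 7, 8], [6]]

Insert 6: appended to row 1. P = [[6]].
Insert 2: 2 bumps 6 from row 1; 6 starts row 2. P = [[2], [6]].
Insert 3: appended to row 1. P = [[2, 3], [6]].
Insert 7: appended to row 1. P = [[2, 3, 7], [6]].
Insert 4: 4 bumps 7 from row 1; 7 appends to row 2. P = [[2, 3, 4], [6, 7]].
Insert 1: 1 bumps 2 from row 1; 2 bumps 6 from row 2; 6 starts row 3. P = [[1, 3, 4], [2, 7], [6]].
Insert 8: appended to row 1. P = [[1, 3, 4, 8], [2, 7], [6]].
Insert 5: 5 bumps 8 from row 1; 8 appends to row 2. P = [[1, 3, 4, 5], [2, 7, 8], [6]].
Insert 9: appended to row 1. P = [[1, 3, 4, 5, 9], [2, 7, 8], [6]].

So P = [[1, 3, 4, 5, 9], [2, 7, 8], [6]].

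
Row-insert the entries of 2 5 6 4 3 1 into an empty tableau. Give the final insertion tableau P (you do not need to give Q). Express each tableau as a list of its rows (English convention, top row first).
Insert 2: appended to row 1. P = [[2]].
Insert 5: appended to row 1. P = [[2, 5]].
Insert 6: appended to row 1. P = [[2, 5, 6]].
Insert 4: 4 bumps 5 from row 1; 5 starts row 2. P = [[2, 4, 6], [5]].
Insert 3: 3 bumps 4 from row 1; 4 bumps 5 from row 2; 5 starts row 3. P = [[2, 3, 6], [4], [5]].
Insert 1: 1 bumps 2 from row 1; 2 bumps 4 from row 2; 4 bumps 5 from row 3; 5 starts row 4. P = [[1, 3, 6], [2], [4], [5]].

So P = [[1, 3, 6], [2], [4], [5]].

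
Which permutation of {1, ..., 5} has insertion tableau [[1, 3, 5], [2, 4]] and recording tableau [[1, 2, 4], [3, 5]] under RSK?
Reverse the RSK construction: for i from n down to 1, find the cell of Q containing i, remove the entry at that cell from P, and reverse-bump it up through P; the value ejected from row 1 is w(i).

Step i=5: Q has 5 at row 2, column 2; remove 4 from row 2 of P and reverse-bump: 4 enters row 1 and ejects 3. So w(5) = 3. P is now [[1, 4, 5], [2]].
Step i=4: Q has 4 at row 1, column 3; remove that cell from P, ejecting 5. So w(4) = 5. P is now [[1, 4], [2]].
Step i=3: Q has 3 at row 2, column 1; remove 2 from row 2 of P and reverse-bump: 2 enters row 1 and ejects 1. So w(3) = 1. P is now [[2, 4]].
Step i=2: Q has 2 at row 1, column 2; remove that cell from P, ejecting 4. So w(2) = 4. P is now [[2]].
Step i=1: Q has 1 at row 1, column 1; remove that cell from P, ejecting 2. So w(1) = 2. P is now [].

So w = 2 4 1 5 3.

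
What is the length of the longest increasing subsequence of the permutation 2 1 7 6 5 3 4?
3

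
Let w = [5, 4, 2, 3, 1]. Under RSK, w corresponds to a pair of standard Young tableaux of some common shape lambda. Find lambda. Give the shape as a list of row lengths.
Row-insert each entry into an empty tableau.

After inserting 5: P = [[5]].
After inserting 4: P = [[4], [5]].
After inserting 2: P = [[2], [4], [5]].
After inserting 3: P = [[2, 3], [4], [5]].
After inserting 1: P = [[1, 3], [2], [4], [5]].

The final insertion tableau P = [[1, 3], [2], [4], [5]] has shape [2, 1, 1, 1].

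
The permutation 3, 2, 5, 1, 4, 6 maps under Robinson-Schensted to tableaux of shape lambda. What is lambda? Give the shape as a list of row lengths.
[3, 2, 1]

Row-insert each entry into an empty tableau.

After inserting 3: P = [[3]].
After inserting 2: P = [[2], [3]].
After inserting 5: P = [[2, 5], [3]].
After inserting 1: P = [[1, 5], [2], [3]].
After inserting 4: P = [[1, 4], [2, 5], [3]].
After inserting 6: P = [[1, 4, 6], [2, 5], [3]].

The final insertion tableau P = [[1, 4, 6], [2, 5], [3]] has shape [3, 2, 1].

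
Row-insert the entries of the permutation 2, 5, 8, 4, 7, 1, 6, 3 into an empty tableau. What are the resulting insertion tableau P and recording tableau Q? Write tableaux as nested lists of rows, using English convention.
Insert each entry of the permutation into P by Schensted row insertion, recording in Q the position of each new cell.

After inserting 2: P = [[2]].
After inserting 5: P = [[2, 5]].
After inserting 8: P = [[2, 5, 8]].
After inserting 4: P = [[2, 4, 8], [5]].
After inserting 7: P = [[2, 4, 7], [5, 8]].
After inserting 1: P = [[1, 4, 7], [2, 8], [5]].
After inserting 6: P = [[1, 4, 6], [2, 7], [5, 8]].
After inserting 3: P = [[1, 3, 6], [2, 4], [5, 7], [8]].

So P = [[1, 3, 6], [2, 4], [5, 7], [8]], Q = [[1, 2, 3], [4, 5], [6, 7], [8]].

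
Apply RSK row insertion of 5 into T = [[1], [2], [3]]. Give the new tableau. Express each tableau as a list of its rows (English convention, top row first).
5 is larger than every entry of row 1, so it is appended to row 1. The new tableau is [[1, 5], [2], [3]].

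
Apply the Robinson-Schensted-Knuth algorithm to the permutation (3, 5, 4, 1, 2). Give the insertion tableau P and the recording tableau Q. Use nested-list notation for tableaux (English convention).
Insert each entry of the permutation into P by Schensted row insertion, recording in Q the position of each new cell.

Insert 3: appended to row 1. P = [[3]], Q = [[1]].
Insert 5: appended to row 1. P = [[3, 5]], Q = [[1, 2]].
Insert 4: 4 bumps 5 from row 1; 5 starts row 2. P = [[3, 4], [5]], Q = [[1, 2], [3]].
Insert 1: 1 bumps 3 from row 1; 3 bumps 5 from row 2; 5 starts row 3. P = [[1, 4], [3], [5]], Q = [[1, 2], [3], [4]].
Insert 2: 2 bumps 4 from row 1; 4 appends to row 2. P = [[1, 2], [3, 4], [5]], Q = [[1, 2], [3, 5], [4]].

So P = [[1, 2], [3, 4], [5]], Q = [[1, 2], [3, 5], [4]].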